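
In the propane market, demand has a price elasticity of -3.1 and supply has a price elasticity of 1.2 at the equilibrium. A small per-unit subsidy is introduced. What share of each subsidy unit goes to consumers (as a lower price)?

Consumer share = 12/43

For a small subsidy around the equilibrium, the benefit split depends on the relative slopes, which at a point are proportional to the elasticities.
Buyer share = εs/(εs + |εd|) = 1.2/(1.2 + 3.1) = 12/43; seller share = |εd|/(εs + |εd|) = 31/43.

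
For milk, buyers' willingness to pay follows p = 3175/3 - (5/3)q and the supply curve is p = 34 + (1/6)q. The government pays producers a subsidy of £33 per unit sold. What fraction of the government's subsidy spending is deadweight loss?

Pre-subsidy: 3175/3 - (5/3)q = 34 + (1/6)q gives q* = 6146/11 and p* = 4195/33.
With the subsidy, sellers receive ps = pb + 33 for each unit, where pb is the price buyers pay.
On the curves, pb = 3175/3 - (5/3)q and ps = 34 + (1/6)q; the wedge ps − pb = 33 gives 34 + (1/6)q − (3175/3 - (5/3)q) = 33, so q' = 6344/11.
Then pb = 3175/3 − (5/3)·(6344/11) = 3205/33 and ps = 34 + (1/6)·(6344/11) = 4294/33.
ΔCS = ½(6146/11 + 6344/11)(4195/33 − 3205/33) = 187350/11; ΔPS = ½(6146/11 + 6344/11)(4294/33 − 4195/33) = 18735/11.
Government spending = 33 × 6344/11 = 19032.
DWL = ½ × 33 × (6344/11 − 6146/11) = 297; fraction = 297 / 19032 = 99/6344.

DWL / government spending = 99/6344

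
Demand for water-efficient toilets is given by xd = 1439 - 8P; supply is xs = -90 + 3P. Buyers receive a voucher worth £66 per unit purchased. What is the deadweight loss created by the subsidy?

Deadweight loss = £4752

Pre-subsidy: 1439 - 8P = -90 + 3P gives P* = 139, x* = 327.
With the rebate, buyers effectively pay Pb = Ps − 66, where Ps is the price sellers receive.
Demand in terms of Ps becomes xd = 1439 − 8(Ps − 66) = 1967 - 8Ps. Setting this equal to supply: 1967 - 8Ps = -90 + 3Ps, so Ps = 187.
Buyers pay Pb = 187 − 66 = 121; x' = -90 + 3·187 = 471.
The subsidy expands output by 471 − 327 = 144 past the efficient level; on those units the gap between marginal cost and willingness to pay runs from 0 up to 66.
DWL = ½ × 66 × 144 = 4752.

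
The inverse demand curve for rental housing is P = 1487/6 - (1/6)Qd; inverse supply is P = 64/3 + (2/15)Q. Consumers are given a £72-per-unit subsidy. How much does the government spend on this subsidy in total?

Government cost = £71640

Pre-subsidy: 1487/6 - (1/6)Q = 64/3 + (2/15)Q gives Q* = 755 and P* = 122.
With the rebate, buyers effectively pay Pb = Ps − 72, where Ps is the price sellers receive.
On the curves, Pb = 1487/6 - (1/6)Q and Ps = 64/3 + (2/15)Q; the wedge Ps − Pb = 72 gives 64/3 + (2/15)Q − (1487/6 - (1/6)Q) = 72, so Q' = 995.
Then Pb = 1487/6 − (1/6)·995 = 82 and Ps = 64/3 + (2/15)·995 = 154.
Government outlay = subsidy × quantity = 72 × 995 = 71640.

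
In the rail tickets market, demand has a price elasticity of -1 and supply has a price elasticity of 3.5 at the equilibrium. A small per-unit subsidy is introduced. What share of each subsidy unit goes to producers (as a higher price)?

For a small subsidy around the equilibrium, the benefit split depends on the relative slopes, which at a point are proportional to the elasticities.
Buyer share = εs/(εs + |εd|) = 3.5/(3.5 + 1) = 7/9; seller share = |εd|/(εs + |εd|) = 2/9.
So producers capture 2/9 of the subsidy.

Producer share = 2/9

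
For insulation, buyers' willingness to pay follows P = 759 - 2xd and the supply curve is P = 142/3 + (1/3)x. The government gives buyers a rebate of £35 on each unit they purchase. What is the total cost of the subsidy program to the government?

Government cost = £11200

Pre-subsidy: 759 - 2x = 142/3 + (1/3)x gives x* = 305 and P* = 149.
With the rebate, buyers effectively pay Pb = Ps − 35, where Ps is the price sellers receive.
On the curves, Pb = 759 - 2x and Ps = 142/3 + (1/3)x; the wedge Ps − Pb = 35 gives 142/3 + (1/3)x − (759 - 2x) = 35, so x' = 320.
Then Pb = 759 − 2·320 = 119 and Ps = 142/3 + (1/3)·320 = 154.
Government outlay = subsidy × quantity = 35 × 320 = 11200.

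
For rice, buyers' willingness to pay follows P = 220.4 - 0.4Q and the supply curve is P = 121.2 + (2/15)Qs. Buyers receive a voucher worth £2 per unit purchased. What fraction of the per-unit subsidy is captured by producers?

Pre-subsidy: 220.4 - 0.4Q = 121.2 + (2/15)Q gives Q* = 186 and P* = 146.
With the rebate, buyers effectively pay Pb = Ps − 2, where Ps is the price sellers receive.
On the curves, Pb = 220.4 - 0.4Q and Ps = 121.2 + (2/15)Q; the wedge Ps − Pb = 2 gives 121.2 + (2/15)Q − (220.4 - 0.4Q) = 2, so Q' = 189.75.
Then Pb = 220.4 − 0.4·189.75 = 144.5 and Ps = 121.2 + (2/15)·189.75 = 146.5.
Buyers' price falls by P* − Pb = 146 − 144.5 = 1.5; sellers' price rises by Ps − P* = 146.5 − 146 = 0.5.
So producers capture 0.5/2 = 0.25 of each unit of subsidy.

Producer share = 0.25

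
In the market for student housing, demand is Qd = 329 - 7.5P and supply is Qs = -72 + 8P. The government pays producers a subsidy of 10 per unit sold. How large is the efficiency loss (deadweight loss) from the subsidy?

Pre-subsidy: 329 - 7.5P = -72 + 8P gives P* = 802/31, Q* = 4184/31.
With the subsidy, sellers receive Ps = Pb + 10 for each unit, where Pb is the price buyers pay.
Supply in terms of Pb becomes Qs = -72 + 8(Pb + 10) = 8 + 8Pb. Setting this equal to demand: 329 - 7.5Pb = 8 + 8Pb, so Pb = 642/31.
Sellers receive Ps = 642/31 + 10 = 952/31; Q' = 329 − 7.5·(642/31) = 5384/31.
The subsidy expands output by 5384/31 − 4184/31 = 1200/31 past the efficient level; on those units the gap between marginal cost and willingness to pay runs from 0 up to 10.
DWL = ½ × 10 × 1200/31 = 6000/31.

Deadweight loss = 6000/31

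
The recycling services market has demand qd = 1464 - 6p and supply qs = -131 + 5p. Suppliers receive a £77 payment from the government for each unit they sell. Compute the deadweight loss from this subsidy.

Pre-subsidy: 1464 - 6p = -131 + 5p gives p* = 145, q* = 594.
With the subsidy, sellers receive ps = pb + 77 for each unit, where pb is the price buyers pay.
Supply in terms of pb becomes qs = -131 + 5(pb + 77) = 254 + 5pb. Setting this equal to demand: 1464 - 6pb = 254 + 5pb, so pb = 110.
Sellers receive ps = 110 + 77 = 187; q' = 1464 − 6·110 = 804.
The subsidy expands output by 804 − 594 = 210 past the efficient level; on those units the gap between marginal cost and willingness to pay runs from 0 up to 77.
DWL = ½ × 77 × 210 = 8085.

Deadweight loss = £8085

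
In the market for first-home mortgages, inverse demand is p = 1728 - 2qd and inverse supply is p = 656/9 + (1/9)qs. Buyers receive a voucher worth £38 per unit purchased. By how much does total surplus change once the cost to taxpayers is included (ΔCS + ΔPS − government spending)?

Net change in total surplus = -£342

Pre-subsidy: 1728 - 2q = 656/9 + (1/9)q gives q* = 784 and p* = 160.
With the rebate, buyers effectively pay pb = ps − 38, where ps is the price sellers receive.
On the curves, pb = 1728 - 2q and ps = 656/9 + (1/9)q; the wedge ps − pb = 38 gives 656/9 + (1/9)q − (1728 - 2q) = 38, so q' = 802.
Then pb = 1728 − 2·802 = 124 and ps = 656/9 + (1/9)·802 = 162.
ΔCS = ½(784 + 802)(160 − 124) = 28548; ΔPS = ½(784 + 802)(162 − 160) = 1586.
Government spending = 38 × 802 = 30476.
Net change = 28548 + 1586 − 30476 = -342. The loss equals the DWL triangle ½·38·18.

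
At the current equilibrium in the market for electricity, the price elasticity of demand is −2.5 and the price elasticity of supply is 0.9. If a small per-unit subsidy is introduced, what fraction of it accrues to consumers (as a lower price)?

For a small subsidy around the equilibrium, the benefit split depends on the relative slopes, which at a point are proportional to the elasticities.
Buyer share = εs/(εs + |εd|) = 0.9/(0.9 + 2.5) = 9/34; seller share = |εd|/(εs + |εd|) = 25/34.

Consumer share = 9/34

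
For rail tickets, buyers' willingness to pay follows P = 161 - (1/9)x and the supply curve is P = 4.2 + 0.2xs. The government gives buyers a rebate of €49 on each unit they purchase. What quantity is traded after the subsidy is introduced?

x' = 661.5

Pre-subsidy: 161 - (1/9)x = 4.2 + 0.2x gives x* = 504 and P* = 105.
With the rebate, buyers effectively pay Pb = Ps − 49, where Ps is the price sellers receive.
On the curves, Pb = 161 - (1/9)x and Ps = 4.2 + 0.2x; the wedge Ps − Pb = 49 gives 4.2 + 0.2x − (161 - (1/9)x) = 49, so x' = 661.5.
Then Pb = 161 − (1/9)·661.5 = 87.5 and Ps = 4.2 + 0.2·661.5 = 136.5.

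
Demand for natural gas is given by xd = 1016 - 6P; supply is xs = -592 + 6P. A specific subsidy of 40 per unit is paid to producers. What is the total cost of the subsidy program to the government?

Pre-subsidy: 1016 - 6P = -592 + 6P gives P* = 134, x* = 212.
With the subsidy, sellers receive Ps = Pb + 40 for each unit, where Pb is the price buyers pay.
Supply in terms of Pb becomes xs = -592 + 6(Pb + 40) = -352 + 6Pb. Setting this equal to demand: 1016 - 6Pb = -352 + 6Pb, so Pb = 114.
Sellers receive Ps = 114 + 40 = 154; x' = 1016 − 6·114 = 332.
Government outlay = subsidy × quantity = 40 × 332 = 13280.

Government cost = 13280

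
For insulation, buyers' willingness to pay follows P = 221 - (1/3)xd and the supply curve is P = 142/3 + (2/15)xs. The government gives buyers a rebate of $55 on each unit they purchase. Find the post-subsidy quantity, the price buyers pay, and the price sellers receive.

Pre-subsidy: 221 - (1/3)x = 142/3 + (2/15)x gives x* = 2605/7 and P* = 2036/21.
With the rebate, buyers effectively pay Pb = Ps − 55, where Ps is the price sellers receive.
On the curves, Pb = 221 - (1/3)x and Ps = 142/3 + (2/15)x; the wedge Ps − Pb = 55 gives 142/3 + (2/15)x − (221 - (1/3)x) = 55, so x' = 490.
Then Pb = 221 − (1/3)·490 = 173/3 and Ps = 142/3 + (2/15)·490 = 338/3.

x' = 490; buyers pay 173/3; sellers receive 338/3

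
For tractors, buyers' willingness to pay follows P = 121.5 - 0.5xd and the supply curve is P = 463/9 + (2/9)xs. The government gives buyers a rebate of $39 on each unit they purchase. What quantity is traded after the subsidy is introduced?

x' = 151

Pre-subsidy: 121.5 - 0.5x = 463/9 + (2/9)x gives x* = 97 and P* = 73.
With the rebate, buyers effectively pay Pb = Ps − 39, where Ps is the price sellers receive.
On the curves, Pb = 121.5 - 0.5x and Ps = 463/9 + (2/9)x; the wedge Ps − Pb = 39 gives 463/9 + (2/9)x − (121.5 - 0.5x) = 39, so x' = 151.
Then Pb = 121.5 − 0.5·151 = 46 and Ps = 463/9 + (2/9)·151 = 85.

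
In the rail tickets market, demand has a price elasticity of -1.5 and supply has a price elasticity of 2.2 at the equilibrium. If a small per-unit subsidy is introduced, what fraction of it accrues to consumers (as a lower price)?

For a small subsidy around the equilibrium, the benefit split depends on the relative slopes, which at a point are proportional to the elasticities.
Buyer share = εs/(εs + |εd|) = 2.2/(2.2 + 1.5) = 22/37; seller share = |εd|/(εs + |εd|) = 15/37.

Consumer share = 22/37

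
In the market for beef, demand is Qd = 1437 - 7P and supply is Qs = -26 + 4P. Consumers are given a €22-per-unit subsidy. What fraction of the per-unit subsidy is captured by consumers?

Consumer share = 4/11

Pre-subsidy: 1437 - 7P = -26 + 4P gives P* = 133, Q* = 506.
With the rebate, buyers effectively pay Pb = Ps − 22, where Ps is the price sellers receive.
Demand in terms of Ps becomes Qd = 1437 − 7(Ps − 22) = 1591 - 7Ps. Setting this equal to supply: 1591 - 7Ps = -26 + 4Ps, so Ps = 147.
Buyers pay Pb = 147 − 22 = 125; Q' = -26 + 4·147 = 562.
Buyers' price falls by P* − Pb = 133 − 125 = 8; sellers' price rises by Ps − P* = 147 − 133 = 14.
So consumers capture 8/22 = 4/11 of each unit of subsidy.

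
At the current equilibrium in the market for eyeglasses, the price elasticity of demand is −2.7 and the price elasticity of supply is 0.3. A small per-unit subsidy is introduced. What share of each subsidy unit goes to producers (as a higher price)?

Producer share = 0.9

For a small subsidy around the equilibrium, the benefit split depends on the relative slopes, which at a point are proportional to the elasticities.
Buyer share = εs/(εs + |εd|) = 0.3/(0.3 + 2.7) = 0.1; seller share = |εd|/(εs + |εd|) = 0.9.
So producers capture 0.9 of the subsidy.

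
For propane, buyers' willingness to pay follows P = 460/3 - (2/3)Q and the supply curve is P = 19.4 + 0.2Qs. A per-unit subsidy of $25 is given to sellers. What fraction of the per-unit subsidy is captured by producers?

Producer share = 3/13

Pre-subsidy: 460/3 - (2/3)Q = 19.4 + 0.2Q gives Q* = 2009/13 and P* = 654/13.
With the subsidy, sellers receive Ps = Pb + 25 for each unit, where Pb is the price buyers pay.
On the curves, Pb = 460/3 - (2/3)Q and Ps = 19.4 + 0.2Q; the wedge Ps − Pb = 25 gives 19.4 + 0.2Q − (460/3 - (2/3)Q) = 25, so Q' = 2384/13.
Then Pb = 460/3 − (2/3)·(2384/13) = 404/13 and Ps = 19.4 + 0.2·(2384/13) = 729/13.
Buyers' price falls by P* − Pb = 654/13 − 404/13 = 250/13; sellers' price rises by Ps − P* = 729/13 − 654/13 = 75/13.
So producers capture (75/13)/25 = 3/13 of each unit of subsidy.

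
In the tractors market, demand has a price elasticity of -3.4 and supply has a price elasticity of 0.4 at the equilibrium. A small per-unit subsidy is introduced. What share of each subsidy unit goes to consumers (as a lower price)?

Consumer share = 2/19

For a small subsidy around the equilibrium, the benefit split depends on the relative slopes, which at a point are proportional to the elasticities.
Buyer share = εs/(εs + |εd|) = 0.4/(0.4 + 3.4) = 2/19; seller share = |εd|/(εs + |εd|) = 17/19.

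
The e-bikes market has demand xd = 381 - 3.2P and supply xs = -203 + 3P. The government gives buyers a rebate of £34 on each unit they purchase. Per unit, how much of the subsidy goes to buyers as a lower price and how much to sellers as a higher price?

Buyers gain 510/31 per unit; sellers gain 544/31 per unit

Pre-subsidy: 381 - 3.2P = -203 + 3P gives P* = 2920/31, x* = 2467/31.
With the rebate, buyers effectively pay Pb = Ps − 34, where Ps is the price sellers receive.
Demand in terms of Ps becomes xd = 381 − 3.2(Ps − 34) = 489.8 - 3.2Ps. Setting this equal to supply: 489.8 - 3.2Ps = -203 + 3Ps, so Ps = 3464/31.
Buyers pay Pb = 3464/31 − 34 = 2410/31; x' = -203 + 3·(3464/31) = 4099/31.
Buyers' price falls by P* − Pb = 2920/31 − 2410/31 = 510/31; sellers' price rises by Ps − P* = 3464/31 − 2920/31 = 544/31.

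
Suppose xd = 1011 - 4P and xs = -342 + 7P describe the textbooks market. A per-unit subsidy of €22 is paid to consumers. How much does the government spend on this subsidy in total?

Pre-subsidy: 1011 - 4P = -342 + 7P gives P* = 123, x* = 519.
With the rebate, buyers effectively pay Pb = Ps − 22, where Ps is the price sellers receive.
Demand in terms of Ps becomes xd = 1011 − 4(Ps − 22) = 1099 - 4Ps. Setting this equal to supply: 1099 - 4Ps = -342 + 7Ps, so Ps = 131.
Buyers pay Pb = 131 − 22 = 109; x' = -342 + 7·131 = 575.
Government outlay = subsidy × quantity = 22 × 575 = 12650.

Government cost = €12650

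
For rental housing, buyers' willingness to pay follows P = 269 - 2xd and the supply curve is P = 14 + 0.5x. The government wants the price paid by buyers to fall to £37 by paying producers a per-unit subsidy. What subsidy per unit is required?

At a buyer price of 37, quantity demanded is 134.5 − 0.5·37 = 116.
Sellers supply 116 only when they receive Ps = 14 + 0.5·116 = 72.
s = Ps − Pb = 72 − 37 = 35.

Required subsidy s = £35 per unit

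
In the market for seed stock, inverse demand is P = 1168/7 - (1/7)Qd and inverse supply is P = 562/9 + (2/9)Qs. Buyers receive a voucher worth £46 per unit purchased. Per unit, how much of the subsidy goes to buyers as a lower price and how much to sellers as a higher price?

Buyers gain £18 per unit; sellers gain £28 per unit

Pre-subsidy: 1168/7 - (1/7)Q = 562/9 + (2/9)Q gives Q* = 286 and P* = 126.
With the rebate, buyers effectively pay Pb = Ps − 46, where Ps is the price sellers receive.
On the curves, Pb = 1168/7 - (1/7)Q and Ps = 562/9 + (2/9)Q; the wedge Ps − Pb = 46 gives 562/9 + (2/9)Q − (1168/7 - (1/7)Q) = 46, so Q' = 412.
Then Pb = 1168/7 − (1/7)·412 = 108 and Ps = 562/9 + (2/9)·412 = 154.
Buyers' price falls by P* − Pb = 126 − 108 = 18; sellers' price rises by Ps − P* = 154 − 126 = 28.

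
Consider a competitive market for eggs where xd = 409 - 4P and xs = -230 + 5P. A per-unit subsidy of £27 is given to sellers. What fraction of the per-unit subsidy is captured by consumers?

Pre-subsidy: 409 - 4P = -230 + 5P gives P* = 71, x* = 125.
With the subsidy, sellers receive Ps = Pb + 27 for each unit, where Pb is the price buyers pay.
Supply in terms of Pb becomes xs = -230 + 5(Pb + 27) = -95 + 5Pb. Setting this equal to demand: 409 - 4Pb = -95 + 5Pb, so Pb = 56.
Sellers receive Ps = 56 + 27 = 83; x' = 409 − 4·56 = 185.
Buyers' price falls by P* − Pb = 71 − 56 = 15; sellers' price rises by Ps − P* = 83 − 71 = 12.
So consumers capture 15/27 = 5/9 of each unit of subsidy.

Consumer share = 5/9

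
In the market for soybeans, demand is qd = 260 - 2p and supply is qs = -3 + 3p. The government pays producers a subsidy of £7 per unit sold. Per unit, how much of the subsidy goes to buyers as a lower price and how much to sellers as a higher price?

Pre-subsidy: 260 - 2p = -3 + 3p gives p* = 52.6, q* = 154.8.
With the subsidy, sellers receive ps = pb + 7 for each unit, where pb is the price buyers pay.
Supply in terms of pb becomes qs = -3 + 3(pb + 7) = 18 + 3pb. Setting this equal to demand: 260 - 2pb = 18 + 3pb, so pb = 48.4.
Sellers receive ps = 48.4 + 7 = 55.4; q' = 260 − 2·48.4 = 163.2.
Buyers' price falls by p* − pb = 52.6 − 48.4 = 4.2; sellers' price rises by ps − p* = 55.4 − 52.6 = 2.8.

Buyers gain £4.2 per unit; sellers gain £2.8 per unit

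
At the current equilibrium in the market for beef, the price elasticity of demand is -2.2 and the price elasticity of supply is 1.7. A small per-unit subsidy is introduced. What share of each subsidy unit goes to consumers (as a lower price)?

For a small subsidy around the equilibrium, the benefit split depends on the relative slopes, which at a point are proportional to the elasticities.
Buyer share = εs/(εs + |εd|) = 1.7/(1.7 + 2.2) = 17/39; seller share = |εd|/(εs + |εd|) = 22/39.

Consumer share = 17/39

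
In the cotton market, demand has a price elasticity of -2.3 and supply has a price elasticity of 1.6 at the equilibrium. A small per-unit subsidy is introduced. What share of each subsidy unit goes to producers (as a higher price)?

Producer share = 23/39

For a small subsidy around the equilibrium, the benefit split depends on the relative slopes, which at a point are proportional to the elasticities.
Buyer share = εs/(εs + |εd|) = 1.6/(1.6 + 2.3) = 16/39; seller share = |εd|/(εs + |εd|) = 23/39.
So producers capture 23/39 of the subsidy.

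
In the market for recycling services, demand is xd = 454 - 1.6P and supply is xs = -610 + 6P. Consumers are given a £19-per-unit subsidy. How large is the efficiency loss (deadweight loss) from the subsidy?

Pre-subsidy: 454 - 1.6P = -610 + 6P gives P* = 140, x* = 230.
With the rebate, buyers effectively pay Pb = Ps − 19, where Ps is the price sellers receive.
Demand in terms of Ps becomes xd = 454 − 1.6(Ps − 19) = 484.4 - 1.6Ps. Setting this equal to supply: 484.4 - 1.6Ps = -610 + 6Ps, so Ps = 144.
Buyers pay Pb = 144 − 19 = 125; x' = -610 + 6·144 = 254.
The subsidy expands output by 254 − 230 = 24 past the efficient level; on those units the gap between marginal cost and willingness to pay runs from 0 up to 19.
DWL = ½ × 19 × 24 = 228.

Deadweight loss = £228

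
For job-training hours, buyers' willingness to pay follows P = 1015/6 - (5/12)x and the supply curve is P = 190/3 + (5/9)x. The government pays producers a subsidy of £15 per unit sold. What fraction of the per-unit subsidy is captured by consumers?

Pre-subsidy: 1015/6 - (5/12)x = 190/3 + (5/9)x gives x* = 762/7 and P* = 2600/21.
With the subsidy, sellers receive Ps = Pb + 15 for each unit, where Pb is the price buyers pay.
On the curves, Pb = 1015/6 - (5/12)x and Ps = 190/3 + (5/9)x; the wedge Ps − Pb = 15 gives 190/3 + (5/9)x − (1015/6 - (5/12)x) = 15, so x' = 870/7.
Then Pb = 1015/6 − (5/12)·(870/7) = 2465/21 and Ps = 190/3 + (5/9)·(870/7) = 2780/21.
Buyers' price falls by P* − Pb = 2600/21 − 2465/21 = 45/7; sellers' price rises by Ps − P* = 2780/21 − 2600/21 = 60/7.
So consumers capture (45/7)/15 = 3/7 of each unit of subsidy.

Consumer share = 3/7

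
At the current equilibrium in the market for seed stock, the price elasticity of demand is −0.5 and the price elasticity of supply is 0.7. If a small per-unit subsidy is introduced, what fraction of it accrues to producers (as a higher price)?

For a small subsidy around the equilibrium, the benefit split depends on the relative slopes, which at a point are proportional to the elasticities.
Buyer share = εs/(εs + |εd|) = 0.7/(0.7 + 0.5) = 7/12; seller share = |εd|/(εs + |εd|) = 5/12.
So producers capture 5/12 of the subsidy.

Producer share = 5/12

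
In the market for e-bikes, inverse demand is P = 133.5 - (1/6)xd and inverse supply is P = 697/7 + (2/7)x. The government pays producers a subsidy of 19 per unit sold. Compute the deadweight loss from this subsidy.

Pre-subsidy: 133.5 - (1/6)x = 697/7 + (2/7)x gives x* = 75 and P* = 121.
With the subsidy, sellers receive Ps = Pb + 19 for each unit, where Pb is the price buyers pay.
On the curves, Pb = 133.5 - (1/6)x and Ps = 697/7 + (2/7)x; the wedge Ps − Pb = 19 gives 697/7 + (2/7)x − (133.5 - (1/6)x) = 19, so x' = 117.
Then Pb = 133.5 − (1/6)·117 = 114 and Ps = 697/7 + (2/7)·117 = 133.
The subsidy expands output by 117 − 75 = 42 past the efficient level; on those units the gap between marginal cost and willingness to pay runs from 0 up to 19.
DWL = ½ × 19 × 42 = 399.

Deadweight loss = 399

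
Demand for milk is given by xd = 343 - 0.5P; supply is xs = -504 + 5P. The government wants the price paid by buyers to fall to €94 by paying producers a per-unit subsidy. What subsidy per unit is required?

Required subsidy s = €66 per unit

At a buyer price of 94, quantity demanded is 343 − 0.5·94 = 296.
Sellers supply 296 only when they receive Ps with -504 + 5·Ps = 296, i.e. Ps = 160.
s = Ps − Pb = 160 − 94 = 66.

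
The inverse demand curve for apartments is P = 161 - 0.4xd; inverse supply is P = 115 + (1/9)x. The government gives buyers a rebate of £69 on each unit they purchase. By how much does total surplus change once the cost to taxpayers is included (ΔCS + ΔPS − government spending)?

Net change in total surplus = -£4657.5

Pre-subsidy: 161 - 0.4x = 115 + (1/9)x gives x* = 90 and P* = 125.
With the rebate, buyers effectively pay Pb = Ps − 69, where Ps is the price sellers receive.
On the curves, Pb = 161 - 0.4x and Ps = 115 + (1/9)x; the wedge Ps − Pb = 69 gives 115 + (1/9)x − (161 - 0.4x) = 69, so x' = 225.
Then Pb = 161 − 0.4·225 = 71 and Ps = 115 + (1/9)·225 = 140.
ΔCS = ½(90 + 225)(125 − 71) = 8505; ΔPS = ½(90 + 225)(140 − 125) = 2362.5.
Government spending = 69 × 225 = 15525.
Net change = 8505 + 2362.5 − 15525 = -4657.5. The loss equals the DWL triangle ½·69·135.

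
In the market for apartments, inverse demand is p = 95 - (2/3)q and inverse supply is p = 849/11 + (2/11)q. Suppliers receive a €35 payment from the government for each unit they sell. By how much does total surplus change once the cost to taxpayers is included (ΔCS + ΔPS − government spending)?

Pre-subsidy: 95 - (2/3)q = 849/11 + (2/11)q gives q* = 21 and p* = 81.
With the subsidy, sellers receive ps = pb + 35 for each unit, where pb is the price buyers pay.
On the curves, pb = 95 - (2/3)q and ps = 849/11 + (2/11)q; the wedge ps − pb = 35 gives 849/11 + (2/11)q − (95 - (2/3)q) = 35, so q' = 62.25.
Then pb = 95 − (2/3)·62.25 = 53.5 and ps = 849/11 + (2/11)·62.25 = 88.5.
ΔCS = ½(21 + 62.25)(81 − 53.5) = 1144.6875; ΔPS = ½(21 + 62.25)(88.5 − 81) = 312.1875.
Government spending = 35 × 62.25 = 2178.75.
Net change = 1144.6875 + 312.1875 − 2178.75 = -721.875. The loss equals the DWL triangle ½·35·41.25.

Net change in total surplus = -€721.875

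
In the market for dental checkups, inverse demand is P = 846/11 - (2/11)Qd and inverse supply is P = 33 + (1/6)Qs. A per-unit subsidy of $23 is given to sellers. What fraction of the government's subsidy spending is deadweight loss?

Pre-subsidy: 846/11 - (2/11)Q = 33 + (1/6)Q gives Q* = 126 and P* = 54.
With the subsidy, sellers receive Ps = Pb + 23 for each unit, where Pb is the price buyers pay.
On the curves, Pb = 846/11 - (2/11)Q and Ps = 33 + (1/6)Q; the wedge Ps − Pb = 23 gives 33 + (1/6)Q − (846/11 - (2/11)Q) = 23, so Q' = 192.
Then Pb = 846/11 − (2/11)·192 = 42 and Ps = 33 + (1/6)·192 = 65.
ΔCS = ½(126 + 192)(54 − 42) = 1908; ΔPS = ½(126 + 192)(65 − 54) = 1749.
Government spending = 23 × 192 = 4416.
DWL = ½ × 23 × (192 − 126) = 759; fraction = 759 / 4416 = 0.171875.

DWL / government spending = 0.171875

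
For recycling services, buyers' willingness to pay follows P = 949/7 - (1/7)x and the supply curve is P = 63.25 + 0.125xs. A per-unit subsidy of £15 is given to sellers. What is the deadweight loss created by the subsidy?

Deadweight loss = £420

Pre-subsidy: 949/7 - (1/7)x = 63.25 + 0.125x gives x* = 270 and P* = 97.
With the subsidy, sellers receive Ps = Pb + 15 for each unit, where Pb is the price buyers pay.
On the curves, Pb = 949/7 - (1/7)x and Ps = 63.25 + 0.125x; the wedge Ps − Pb = 15 gives 63.25 + 0.125x − (949/7 - (1/7)x) = 15, so x' = 326.
Then Pb = 949/7 − (1/7)·326 = 89 and Ps = 63.25 + 0.125·326 = 104.
The subsidy expands output by 326 − 270 = 56 past the efficient level; on those units the gap between marginal cost and willingness to pay runs from 0 up to 15.
DWL = ½ × 15 × 56 = 420.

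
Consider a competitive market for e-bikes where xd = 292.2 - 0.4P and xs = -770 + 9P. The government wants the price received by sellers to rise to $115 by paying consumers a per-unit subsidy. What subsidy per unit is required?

Required subsidy s = $47 per unit

At a seller price of 115, quantity supplied is -770 + 9·115 = 265.
Buyers absorb 265 only when they pay Pb with 292.2 − 0.4·Pb = 265, i.e. Pb = 68.
s = Ps − Pb = 115 − 68 = 47.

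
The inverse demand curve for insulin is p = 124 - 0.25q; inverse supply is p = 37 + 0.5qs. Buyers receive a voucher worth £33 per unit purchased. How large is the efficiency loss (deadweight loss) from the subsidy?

Pre-subsidy: 124 - 0.25q = 37 + 0.5q gives q* = 116 and p* = 95.
With the rebate, buyers effectively pay pb = ps − 33, where ps is the price sellers receive.
On the curves, pb = 124 - 0.25q and ps = 37 + 0.5q; the wedge ps − pb = 33 gives 37 + 0.5q − (124 - 0.25q) = 33, so q' = 160.
Then pb = 124 − 0.25·160 = 84 and ps = 37 + 0.5·160 = 117.
The subsidy expands output by 160 − 116 = 44 past the efficient level; on those units the gap between marginal cost and willingness to pay runs from 0 up to 33.
DWL = ½ × 33 × 44 = 726.

Deadweight loss = £726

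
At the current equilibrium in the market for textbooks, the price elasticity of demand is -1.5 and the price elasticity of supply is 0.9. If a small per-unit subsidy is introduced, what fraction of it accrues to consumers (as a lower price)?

Consumer share = 0.375

For a small subsidy around the equilibrium, the benefit split depends on the relative slopes, which at a point are proportional to the elasticities.
Buyer share = εs/(εs + |εd|) = 0.9/(0.9 + 1.5) = 0.375; seller share = |εd|/(εs + |εd|) = 0.625.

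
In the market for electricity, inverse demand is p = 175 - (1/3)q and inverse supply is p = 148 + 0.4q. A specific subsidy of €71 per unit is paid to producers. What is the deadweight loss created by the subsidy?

Pre-subsidy: 175 - (1/3)q = 148 + 0.4q gives q* = 405/11 and p* = 1790/11.
With the subsidy, sellers receive ps = pb + 71 for each unit, where pb is the price buyers pay.
On the curves, pb = 175 - (1/3)q and ps = 148 + 0.4q; the wedge ps − pb = 71 gives 148 + 0.4q − (175 - (1/3)q) = 71, so q' = 1470/11.
Then pb = 175 − (1/3)·(1470/11) = 1435/11 and ps = 148 + 0.4·(1470/11) = 2216/11.
The subsidy expands output by 1470/11 − 405/11 = 1065/11 past the efficient level; on those units the gap between marginal cost and willingness to pay runs from 0 up to 71.
DWL = ½ × 71 × 1065/11 = 75615/22.

Deadweight loss = 75615/22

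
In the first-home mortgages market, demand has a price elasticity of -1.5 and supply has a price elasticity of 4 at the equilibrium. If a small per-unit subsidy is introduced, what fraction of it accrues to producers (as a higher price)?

Producer share = 3/11

For a small subsidy around the equilibrium, the benefit split depends on the relative slopes, which at a point are proportional to the elasticities.
Buyer share = εs/(εs + |εd|) = 4/(4 + 1.5) = 8/11; seller share = |εd|/(εs + |εd|) = 3/11.
So producers capture 3/11 of the subsidy.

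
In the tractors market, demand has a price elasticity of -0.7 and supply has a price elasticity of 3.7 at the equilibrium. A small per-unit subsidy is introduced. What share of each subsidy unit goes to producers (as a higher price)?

For a small subsidy around the equilibrium, the benefit split depends on the relative slopes, which at a point are proportional to the elasticities.
Buyer share = εs/(εs + |εd|) = 3.7/(3.7 + 0.7) = 37/44; seller share = |εd|/(εs + |εd|) = 7/44.
So producers capture 7/44 of the subsidy.

Producer share = 7/44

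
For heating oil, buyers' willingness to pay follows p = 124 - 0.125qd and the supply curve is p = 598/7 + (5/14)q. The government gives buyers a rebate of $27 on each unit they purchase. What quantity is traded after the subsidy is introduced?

q' = 136

Pre-subsidy: 124 - 0.125q = 598/7 + (5/14)q gives q* = 80 and p* = 114.
With the rebate, buyers effectively pay pb = ps − 27, where ps is the price sellers receive.
On the curves, pb = 124 - 0.125q and ps = 598/7 + (5/14)q; the wedge ps − pb = 27 gives 598/7 + (5/14)q − (124 - 0.125q) = 27, so q' = 136.
Then pb = 124 − 0.125·136 = 107 and ps = 598/7 + (5/14)·136 = 134.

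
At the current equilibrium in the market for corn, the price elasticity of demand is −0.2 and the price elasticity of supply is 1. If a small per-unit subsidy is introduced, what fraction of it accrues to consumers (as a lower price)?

For a small subsidy around the equilibrium, the benefit split depends on the relative slopes, which at a point are proportional to the elasticities.
Buyer share = εs/(εs + |εd|) = 1/(1 + 0.2) = 5/6; seller share = |εd|/(εs + |εd|) = 1/6.

Consumer share = 5/6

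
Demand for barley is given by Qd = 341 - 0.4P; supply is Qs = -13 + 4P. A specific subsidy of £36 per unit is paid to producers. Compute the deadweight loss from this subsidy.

Deadweight loss = 2592/11

Pre-subsidy: 341 - 0.4P = -13 + 4P gives P* = 885/11, Q* = 3397/11.
With the subsidy, sellers receive Ps = Pb + 36 for each unit, where Pb is the price buyers pay.
Supply in terms of Pb becomes Qs = -13 + 4(Pb + 36) = 131 + 4Pb. Setting this equal to demand: 341 - 0.4Pb = 131 + 4Pb, so Pb = 525/11.
Sellers receive Ps = 525/11 + 36 = 921/11; Q' = 341 − 0.4·(525/11) = 3541/11.
The subsidy expands output by 3541/11 − 3397/11 = 144/11 past the efficient level; on those units the gap between marginal cost and willingness to pay runs from 0 up to 36.
DWL = ½ × 36 × 144/11 = 2592/11.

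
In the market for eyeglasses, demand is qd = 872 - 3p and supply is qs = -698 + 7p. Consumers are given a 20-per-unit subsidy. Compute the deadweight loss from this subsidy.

Deadweight loss = 420

Pre-subsidy: 872 - 3p = -698 + 7p gives p* = 157, q* = 401.
With the rebate, buyers effectively pay pb = ps − 20, where ps is the price sellers receive.
Demand in terms of ps becomes qd = 872 − 3(ps − 20) = 932 - 3ps. Setting this equal to supply: 932 - 3ps = -698 + 7ps, so ps = 163.
Buyers pay pb = 163 − 20 = 143; q' = -698 + 7·163 = 443.
The subsidy expands output by 443 − 401 = 42 past the efficient level; on those units the gap between marginal cost and willingness to pay runs from 0 up to 20.
DWL = ½ × 20 × 42 = 420.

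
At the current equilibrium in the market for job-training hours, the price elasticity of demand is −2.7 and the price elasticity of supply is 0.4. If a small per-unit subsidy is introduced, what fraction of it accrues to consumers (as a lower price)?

For a small subsidy around the equilibrium, the benefit split depends on the relative slopes, which at a point are proportional to the elasticities.
Buyer share = εs/(εs + |εd|) = 0.4/(0.4 + 2.7) = 4/31; seller share = |εd|/(εs + |εd|) = 27/31.

Consumer share = 4/31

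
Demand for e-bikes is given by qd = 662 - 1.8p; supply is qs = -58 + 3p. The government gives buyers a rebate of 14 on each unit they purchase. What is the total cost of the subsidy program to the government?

Pre-subsidy: 662 - 1.8p = -58 + 3p gives p* = 150, q* = 392.
With the rebate, buyers effectively pay pb = ps − 14, where ps is the price sellers receive.
Demand in terms of ps becomes qd = 662 − 1.8(ps − 14) = 687.2 - 1.8ps. Setting this equal to supply: 687.2 - 1.8ps = -58 + 3ps, so ps = 155.25.
Buyers pay pb = 155.25 − 14 = 141.25; q' = -58 + 3·155.25 = 407.75.
Government outlay = subsidy × quantity = 14 × 407.75 = 5708.5.

Government cost = 5708.5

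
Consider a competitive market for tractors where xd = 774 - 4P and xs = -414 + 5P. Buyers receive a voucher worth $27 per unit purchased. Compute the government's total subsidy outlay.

Government cost = $8262

Pre-subsidy: 774 - 4P = -414 + 5P gives P* = 132, x* = 246.
With the rebate, buyers effectively pay Pb = Ps − 27, where Ps is the price sellers receive.
Demand in terms of Ps becomes xd = 774 − 4(Ps − 27) = 882 - 4Ps. Setting this equal to supply: 882 - 4Ps = -414 + 5Ps, so Ps = 144.
Buyers pay Pb = 144 − 27 = 117; x' = -414 + 5·144 = 306.
Government outlay = subsidy × quantity = 27 × 306 = 8262.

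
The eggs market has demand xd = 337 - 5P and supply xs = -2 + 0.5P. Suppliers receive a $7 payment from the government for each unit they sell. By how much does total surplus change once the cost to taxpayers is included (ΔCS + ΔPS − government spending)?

Pre-subsidy: 337 - 5P = -2 + 0.5P gives P* = 678/11, x* = 317/11.
With the subsidy, sellers receive Ps = Pb + 7 for each unit, where Pb is the price buyers pay.
Supply in terms of Pb becomes xs = -2 + 0.5(Pb + 7) = 1.5 + 0.5Pb. Setting this equal to demand: 337 - 5Pb = 1.5 + 0.5Pb, so Pb = 61.
Sellers receive Ps = 61 + 7 = 68; x' = 337 − 5·61 = 32.
ΔCS = ½(317/11 + 32)(678/11 − 61) = 4683/242; ΔPS = ½(317/11 + 32)(68 − 678/11) = 23415/121.
Government spending = 7 × 32 = 224.
Net change = 4683/242 + 23415/121 − 224 = -245/22. The loss equals the DWL triangle ½·7·35/11.

Net change in total surplus = -245/22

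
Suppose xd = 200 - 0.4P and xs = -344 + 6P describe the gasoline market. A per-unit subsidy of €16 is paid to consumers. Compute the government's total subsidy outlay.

Government cost = €2752

Pre-subsidy: 200 - 0.4P = -344 + 6P gives P* = 85, x* = 166.
With the rebate, buyers effectively pay Pb = Ps − 16, where Ps is the price sellers receive.
Demand in terms of Ps becomes xd = 200 − 0.4(Ps − 16) = 206.4 - 0.4Ps. Setting this equal to supply: 206.4 - 0.4Ps = -344 + 6Ps, so Ps = 86.
Buyers pay Pb = 86 − 16 = 70; x' = -344 + 6·86 = 172.
Government outlay = subsidy × quantity = 16 × 172 = 2752.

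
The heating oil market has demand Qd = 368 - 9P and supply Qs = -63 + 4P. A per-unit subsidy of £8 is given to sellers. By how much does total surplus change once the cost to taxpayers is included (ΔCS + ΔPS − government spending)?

Net change in total surplus = -1152/13

Pre-subsidy: 368 - 9P = -63 + 4P gives P* = 431/13, Q* = 905/13.
With the subsidy, sellers receive Ps = Pb + 8 for each unit, where Pb is the price buyers pay.
Supply in terms of Pb becomes Qs = -63 + 4(Pb + 8) = -31 + 4Pb. Setting this equal to demand: 368 - 9Pb = -31 + 4Pb, so Pb = 399/13.
Sellers receive Ps = 399/13 + 8 = 503/13; Q' = 368 − 9·(399/13) = 1193/13.
ΔCS = ½(905/13 + 1193/13)(431/13 − 399/13) = 33568/169; ΔPS = ½(905/13 + 1193/13)(503/13 − 431/13) = 75528/169.
Government spending = 8 × 1193/13 = 9544/13.
Net change = 33568/169 + 75528/169 − 9544/13 = -1152/13. The loss equals the DWL triangle ½·8·288/13.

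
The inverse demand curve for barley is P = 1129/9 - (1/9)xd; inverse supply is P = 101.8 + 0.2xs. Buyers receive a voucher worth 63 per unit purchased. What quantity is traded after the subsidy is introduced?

x' = 278.5

Pre-subsidy: 1129/9 - (1/9)x = 101.8 + 0.2x gives x* = 76 and P* = 117.
With the rebate, buyers effectively pay Pb = Ps − 63, where Ps is the price sellers receive.
On the curves, Pb = 1129/9 - (1/9)x and Ps = 101.8 + 0.2x; the wedge Ps − Pb = 63 gives 101.8 + 0.2x − (1129/9 - (1/9)x) = 63, so x' = 278.5.
Then Pb = 1129/9 − (1/9)·278.5 = 94.5 and Ps = 101.8 + 0.2·278.5 = 157.5.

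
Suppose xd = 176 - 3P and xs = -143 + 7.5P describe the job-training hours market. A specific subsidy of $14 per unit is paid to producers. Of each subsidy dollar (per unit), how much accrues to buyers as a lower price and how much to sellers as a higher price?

Buyers gain $10 per unit; sellers gain $4 per unit

Pre-subsidy: 176 - 3P = -143 + 7.5P gives P* = 638/21, x* = 594/7.
With the subsidy, sellers receive Ps = Pb + 14 for each unit, where Pb is the price buyers pay.
Supply in terms of Pb becomes xs = -143 + 7.5(Pb + 14) = -38 + 7.5Pb. Setting this equal to demand: 176 - 3Pb = -38 + 7.5Pb, so Pb = 428/21.
Sellers receive Ps = 428/21 + 14 = 722/21; x' = 176 − 3·(428/21) = 804/7.
Buyers' price falls by P* − Pb = 638/21 − 428/21 = 10; sellers' price rises by Ps − P* = 722/21 − 638/21 = 4.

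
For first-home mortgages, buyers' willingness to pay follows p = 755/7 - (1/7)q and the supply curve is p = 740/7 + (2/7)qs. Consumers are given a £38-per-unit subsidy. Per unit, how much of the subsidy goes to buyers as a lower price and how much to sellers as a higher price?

Buyers gain 38/3 per unit; sellers gain 76/3 per unit

Pre-subsidy: 755/7 - (1/7)q = 740/7 + (2/7)q gives q* = 5 and p* = 750/7.
With the rebate, buyers effectively pay pb = ps − 38, where ps is the price sellers receive.
On the curves, pb = 755/7 - (1/7)q and ps = 740/7 + (2/7)q; the wedge ps − pb = 38 gives 740/7 + (2/7)q − (755/7 - (1/7)q) = 38, so q' = 281/3.
Then pb = 755/7 − (1/7)·(281/3) = 1984/21 and ps = 740/7 + (2/7)·(281/3) = 2782/21.
Buyers' price falls by p* − pb = 750/7 − 1984/21 = 38/3; sellers' price rises by ps − p* = 2782/21 − 750/7 = 76/3.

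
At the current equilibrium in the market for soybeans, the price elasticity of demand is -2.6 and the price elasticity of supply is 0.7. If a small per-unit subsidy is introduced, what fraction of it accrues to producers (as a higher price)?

For a small subsidy around the equilibrium, the benefit split depends on the relative slopes, which at a point are proportional to the elasticities.
Buyer share = εs/(εs + |εd|) = 0.7/(0.7 + 2.6) = 7/33; seller share = |εd|/(εs + |εd|) = 26/33.
So producers capture 26/33 of the subsidy.

Producer share = 26/33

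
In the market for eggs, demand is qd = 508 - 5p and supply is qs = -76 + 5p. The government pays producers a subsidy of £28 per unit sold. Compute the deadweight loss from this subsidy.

Pre-subsidy: 508 - 5p = -76 + 5p gives p* = 58.4, q* = 216.
With the subsidy, sellers receive ps = pb + 28 for each unit, where pb is the price buyers pay.
Supply in terms of pb becomes qs = -76 + 5(pb + 28) = 64 + 5pb. Setting this equal to demand: 508 - 5pb = 64 + 5pb, so pb = 44.4.
Sellers receive ps = 44.4 + 28 = 72.4; q' = 508 − 5·44.4 = 286.
The subsidy expands output by 286 − 216 = 70 past the efficient level; on those units the gap between marginal cost and willingness to pay runs from 0 up to 28.
DWL = ½ × 28 × 70 = 980.

Deadweight loss = £980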